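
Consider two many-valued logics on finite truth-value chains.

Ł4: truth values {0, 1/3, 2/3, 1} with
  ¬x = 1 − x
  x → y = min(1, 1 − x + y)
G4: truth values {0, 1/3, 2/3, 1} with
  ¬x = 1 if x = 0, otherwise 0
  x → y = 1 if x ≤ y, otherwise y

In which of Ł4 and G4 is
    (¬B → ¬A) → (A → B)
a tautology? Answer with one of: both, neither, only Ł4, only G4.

In Ł4: every assignment gives 1 — tautology.
In G4: at A = 2/3, B = 1/3 the value is 1/3 — not a tautology.

only Ł4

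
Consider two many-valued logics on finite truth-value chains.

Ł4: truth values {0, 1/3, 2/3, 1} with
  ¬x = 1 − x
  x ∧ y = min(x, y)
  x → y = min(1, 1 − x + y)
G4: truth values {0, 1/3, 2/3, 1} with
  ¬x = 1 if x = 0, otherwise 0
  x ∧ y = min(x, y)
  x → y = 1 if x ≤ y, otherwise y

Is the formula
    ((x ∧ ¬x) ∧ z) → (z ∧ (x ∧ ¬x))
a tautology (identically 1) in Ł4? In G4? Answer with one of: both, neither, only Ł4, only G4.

both

In Ł4: every assignment gives 1 — tautology.
In G4: every assignment gives 1 — tautology.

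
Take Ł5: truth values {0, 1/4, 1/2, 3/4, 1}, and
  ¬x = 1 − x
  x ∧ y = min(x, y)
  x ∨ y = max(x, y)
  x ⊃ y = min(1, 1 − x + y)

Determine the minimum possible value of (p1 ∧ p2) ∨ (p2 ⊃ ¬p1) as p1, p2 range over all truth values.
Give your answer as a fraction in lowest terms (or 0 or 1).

Take p1 = 1/2, p2 = 1:
p1 ∧ p2 = 1/2 ∧ 1 = 1/2
¬p1 = ¬1/2 = 1/2
p2 ⊃ ¬p1 = 1 ⊃ 1/2 = 1/2
(p1 ∧ p2) ∨ (p2 ⊃ ¬p1) = 1/2 ∨ 1/2 = 1/2
No assignment yields a value below 1/2, so this is the minimum.

1/2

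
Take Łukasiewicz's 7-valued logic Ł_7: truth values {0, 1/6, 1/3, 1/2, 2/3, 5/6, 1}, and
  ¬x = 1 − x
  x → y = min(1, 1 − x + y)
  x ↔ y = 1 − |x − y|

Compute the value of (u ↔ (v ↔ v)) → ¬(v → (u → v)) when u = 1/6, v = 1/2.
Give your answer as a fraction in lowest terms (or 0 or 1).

5/6

v ↔ v = 1/2 ↔ 1/2 = 1
u ↔ (v ↔ v) = 1/6 ↔ 1 = 1/6
u → v = 1/6 → 1/2 = 1
v → (u → v) = 1/2 → 1 = 1
¬(v → (u → v)) = ¬1 = 0
(u ↔ (v ↔ v)) → ¬(v → (u → v)) = 1/6 → 0 = 5/6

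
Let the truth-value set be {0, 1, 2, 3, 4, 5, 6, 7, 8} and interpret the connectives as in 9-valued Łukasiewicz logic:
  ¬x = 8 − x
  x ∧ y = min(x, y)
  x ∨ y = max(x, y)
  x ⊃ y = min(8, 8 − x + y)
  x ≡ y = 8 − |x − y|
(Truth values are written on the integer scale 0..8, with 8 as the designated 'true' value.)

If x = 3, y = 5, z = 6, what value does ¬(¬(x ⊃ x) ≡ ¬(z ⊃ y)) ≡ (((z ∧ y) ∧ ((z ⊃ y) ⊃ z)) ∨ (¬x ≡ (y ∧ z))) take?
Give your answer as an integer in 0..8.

x ⊃ x = 3 ⊃ 3 = 8
¬(x ⊃ x) = ¬8 = 0
z ⊃ y = 6 ⊃ 5 = 7
¬(z ⊃ y) = ¬7 = 1
¬(x ⊃ x) ≡ ¬(z ⊃ y) = 0 ≡ 1 = 7
¬(¬(x ⊃ x) ≡ ¬(z ⊃ y)) = ¬7 = 1
z ∧ y = 6 ∧ 5 = 5
z ⊃ y = 6 ⊃ 5 = 7
(z ⊃ y) ⊃ z = 7 ⊃ 6 = 7
(z ∧ y) ∧ ((z ⊃ y) ⊃ z) = 5 ∧ 7 = 5
¬x = ¬3 = 5
y ∧ z = 5 ∧ 6 = 5
¬x ≡ (y ∧ z) = 5 ≡ 5 = 8
((z ∧ y) ∧ ((z ⊃ y) ⊃ z)) ∨ (¬x ≡ (y ∧ z)) = 5 ∨ 8 = 8
¬(¬(x ⊃ x) ≡ ¬(z ⊃ y)) ≡ (((z ∧ y) ∧ ((z ⊃ y) ⊃ z)) ∨ (¬x ≡ (y ∧ z))) = 1 ≡ 8 = 1

1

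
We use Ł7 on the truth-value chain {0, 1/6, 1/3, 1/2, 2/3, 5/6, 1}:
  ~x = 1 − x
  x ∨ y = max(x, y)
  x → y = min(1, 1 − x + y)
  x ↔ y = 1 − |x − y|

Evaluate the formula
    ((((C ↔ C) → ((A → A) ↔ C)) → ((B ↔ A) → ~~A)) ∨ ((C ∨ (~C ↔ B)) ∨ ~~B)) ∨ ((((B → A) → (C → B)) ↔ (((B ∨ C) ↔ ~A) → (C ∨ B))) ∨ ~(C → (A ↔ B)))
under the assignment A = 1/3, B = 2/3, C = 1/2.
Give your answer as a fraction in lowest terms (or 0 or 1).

1

C ↔ C = 1/2 ↔ 1/2 = 1
A → A = 1/3 → 1/3 = 1
(A → A) ↔ C = 1 ↔ 1/2 = 1/2
(C ↔ C) → ((A → A) ↔ C) = 1 → 1/2 = 1/2
B ↔ A = 2/3 ↔ 1/3 = 2/3
~A = ~1/3 = 2/3
~~A = ~2/3 = 1/3
(B ↔ A) → ~~A = 2/3 → 1/3 = 2/3
((C ↔ C) → ((A → A) ↔ C)) → ((B ↔ A) → ~~A) = 1/2 → 2/3 = 1
~C = ~1/2 = 1/2
~C ↔ B = 1/2 ↔ 2/3 = 5/6
C ∨ (~C ↔ B) = 1/2 ∨ 5/6 = 5/6
~B = ~2/3 = 1/3
~~B = ~1/3 = 2/3
(C ∨ (~C ↔ B)) ∨ ~~B = 5/6 ∨ 2/3 = 5/6
(((C ↔ C) → ((A → A) ↔ C)) → ((B ↔ A) → ~~A)) ∨ ((C ∨ (~C ↔ B)) ∨ ~~B) = 1 ∨ 5/6 = 1
B → A = 2/3 → 1/3 = 2/3
C → B = 1/2 → 2/3 = 1
(B → A) → (C → B) = 2/3 → 1 = 1
B ∨ C = 2/3 ∨ 1/2 = 2/3
~A = ~1/3 = 2/3
(B ∨ C) ↔ ~A = 2/3 ↔ 2/3 = 1
C ∨ B = 1/2 ∨ 2/3 = 2/3
((B ∨ C) ↔ ~A) → (C ∨ B) = 1 → 2/3 = 2/3
((B → A) → (C → B)) ↔ (((B ∨ C) ↔ ~A) → (C ∨ B)) = 1 ↔ 2/3 = 2/3
A ↔ B = 1/3 ↔ 2/3 = 2/3
C → (A ↔ B) = 1/2 → 2/3 = 1
~(C → (A ↔ B)) = ~1 = 0
(((B → A) → (C → B)) ↔ (((B ∨ C) ↔ ~A) → (C ∨ B))) ∨ ~(C → (A ↔ B)) = 2/3 ∨ 0 = 2/3
((((C ↔ C) → ((A → A) ↔ C)) → ((B ↔ A) → ~~A)) ∨ ((C ∨ (~C ↔ B)) ∨ ~~B)) ∨ ((((B → A) → (C → B)) ↔ (((B ∨ C) ↔ ~A) → (C ∨ B))) ∨ ~(C → (A ↔ B))) = 1 ∨ 2/3 = 1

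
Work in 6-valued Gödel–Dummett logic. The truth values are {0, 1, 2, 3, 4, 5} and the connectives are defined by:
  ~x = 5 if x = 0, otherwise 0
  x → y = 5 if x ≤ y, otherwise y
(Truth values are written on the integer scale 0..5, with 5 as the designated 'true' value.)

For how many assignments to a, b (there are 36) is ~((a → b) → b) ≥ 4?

1

value 5: 1 assignment (counts)
value 0: 35 assignments
So 1 of the 36 assignments meets the threshold.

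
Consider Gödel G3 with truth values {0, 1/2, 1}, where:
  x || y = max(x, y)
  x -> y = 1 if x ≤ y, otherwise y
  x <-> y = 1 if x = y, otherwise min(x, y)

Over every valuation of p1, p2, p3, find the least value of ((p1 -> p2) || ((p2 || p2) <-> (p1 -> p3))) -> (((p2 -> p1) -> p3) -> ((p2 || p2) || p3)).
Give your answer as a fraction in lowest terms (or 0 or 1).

1/2

Take p1 = 0, p2 = 1/2, p3 = 0:
p1 -> p2 = 0 -> 1/2 = 1
p2 || p2 = 1/2 || 1/2 = 1/2
p1 -> p3 = 0 -> 0 = 1
(p2 || p2) <-> (p1 -> p3) = 1/2 <-> 1 = 1/2
(p1 -> p2) || ((p2 || p2) <-> (p1 -> p3)) = 1 || 1/2 = 1
p2 -> p1 = 1/2 -> 0 = 0
(p2 -> p1) -> p3 = 0 -> 0 = 1
p2 || p2 = 1/2 || 1/2 = 1/2
(p2 || p2) || p3 = 1/2 || 0 = 1/2
((p2 -> p1) -> p3) -> ((p2 || p2) || p3) = 1 -> 1/2 = 1/2
((p1 -> p2) || ((p2 || p2) <-> (p1 -> p3))) -> (((p2 -> p1) -> p3) -> ((p2 || p2) || p3)) = 1 -> 1/2 = 1/2
No assignment yields a value below 1/2, so this is the minimum.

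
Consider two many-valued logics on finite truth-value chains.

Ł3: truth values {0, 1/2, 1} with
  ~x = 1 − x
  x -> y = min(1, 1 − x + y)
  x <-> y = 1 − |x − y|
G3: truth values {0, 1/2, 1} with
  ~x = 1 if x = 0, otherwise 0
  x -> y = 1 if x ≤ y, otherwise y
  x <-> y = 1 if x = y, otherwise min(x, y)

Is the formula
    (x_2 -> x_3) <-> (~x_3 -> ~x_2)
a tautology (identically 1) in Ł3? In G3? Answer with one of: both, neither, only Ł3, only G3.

only Ł3

In Ł3: every assignment gives 1 — tautology.
In G3: at x_2 = 1, x_3 = 1/2 the value is 1/2 — not a tautology.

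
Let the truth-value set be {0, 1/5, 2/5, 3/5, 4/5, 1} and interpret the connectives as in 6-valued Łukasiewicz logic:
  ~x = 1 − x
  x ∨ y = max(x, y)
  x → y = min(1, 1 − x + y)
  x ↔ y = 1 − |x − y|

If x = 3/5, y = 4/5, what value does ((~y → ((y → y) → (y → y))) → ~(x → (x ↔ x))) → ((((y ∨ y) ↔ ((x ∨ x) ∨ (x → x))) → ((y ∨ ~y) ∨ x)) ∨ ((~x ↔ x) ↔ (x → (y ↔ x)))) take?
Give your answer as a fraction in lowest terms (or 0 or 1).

1

~y = ~4/5 = 1/5
y → y = 4/5 → 4/5 = 1
y → y = 4/5 → 4/5 = 1
(y → y) → (y → y) = 1 → 1 = 1
~y → ((y → y) → (y → y)) = 1/5 → 1 = 1
x ↔ x = 3/5 ↔ 3/5 = 1
x → (x ↔ x) = 3/5 → 1 = 1
~(x → (x ↔ x)) = ~1 = 0
(~y → ((y → y) → (y → y))) → ~(x → (x ↔ x)) = 1 → 0 = 0
y ∨ y = 4/5 ∨ 4/5 = 4/5
x ∨ x = 3/5 ∨ 3/5 = 3/5
x → x = 3/5 → 3/5 = 1
(x ∨ x) ∨ (x → x) = 3/5 ∨ 1 = 1
(y ∨ y) ↔ ((x ∨ x) ∨ (x → x)) = 4/5 ↔ 1 = 4/5
~y = ~4/5 = 1/5
y ∨ ~y = 4/5 ∨ 1/5 = 4/5
(y ∨ ~y) ∨ x = 4/5 ∨ 3/5 = 4/5
((y ∨ y) ↔ ((x ∨ x) ∨ (x → x))) → ((y ∨ ~y) ∨ x) = 4/5 → 4/5 = 1
~x = ~3/5 = 2/5
~x ↔ x = 2/5 ↔ 3/5 = 4/5
y ↔ x = 4/5 ↔ 3/5 = 4/5
x → (y ↔ x) = 3/5 → 4/5 = 1
(~x ↔ x) ↔ (x → (y ↔ x)) = 4/5 ↔ 1 = 4/5
(((y ∨ y) ↔ ((x ∨ x) ∨ (x → x))) → ((y ∨ ~y) ∨ x)) ∨ ((~x ↔ x) ↔ (x → (y ↔ x))) = 1 ∨ 4/5 = 1
((~y → ((y → y) → (y → y))) → ~(x → (x ↔ x))) → ((((y ∨ y) ↔ ((x ∨ x) ∨ (x → x))) → ((y ∨ ~y) ∨ x)) ∨ ((~x ↔ x) ↔ (x → (y ↔ x)))) = 0 → 1 = 1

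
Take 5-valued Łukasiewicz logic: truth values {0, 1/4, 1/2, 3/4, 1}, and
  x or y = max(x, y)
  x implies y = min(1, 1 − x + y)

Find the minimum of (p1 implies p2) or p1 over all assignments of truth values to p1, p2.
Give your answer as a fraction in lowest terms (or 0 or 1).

1/2

Take p1 = 1/2, p2 = 0:
p1 implies p2 = 1/2 implies 0 = 1/2
(p1 implies p2) or p1 = 1/2 or 1/2 = 1/2
No assignment yields a value below 1/2, so this is the minimum.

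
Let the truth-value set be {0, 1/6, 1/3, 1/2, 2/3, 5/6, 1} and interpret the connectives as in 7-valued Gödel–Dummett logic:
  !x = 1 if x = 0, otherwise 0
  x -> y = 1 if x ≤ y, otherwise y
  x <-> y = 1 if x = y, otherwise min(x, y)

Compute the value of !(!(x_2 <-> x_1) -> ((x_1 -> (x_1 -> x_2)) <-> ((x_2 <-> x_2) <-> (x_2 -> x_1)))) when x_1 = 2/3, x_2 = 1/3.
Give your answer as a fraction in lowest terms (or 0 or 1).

x_2 <-> x_1 = 1/3 <-> 2/3 = 1/3
!(x_2 <-> x_1) = !1/3 = 0
x_1 -> x_2 = 2/3 -> 1/3 = 1/3
x_1 -> (x_1 -> x_2) = 2/3 -> 1/3 = 1/3
x_2 <-> x_2 = 1/3 <-> 1/3 = 1
x_2 -> x_1 = 1/3 -> 2/3 = 1
(x_2 <-> x_2) <-> (x_2 -> x_1) = 1 <-> 1 = 1
(x_1 -> (x_1 -> x_2)) <-> ((x_2 <-> x_2) <-> (x_2 -> x_1)) = 1/3 <-> 1 = 1/3
!(x_2 <-> x_1) -> ((x_1 -> (x_1 -> x_2)) <-> ((x_2 <-> x_2) <-> (x_2 -> x_1))) = 0 -> 1/3 = 1
!(!(x_2 <-> x_1) -> ((x_1 -> (x_1 -> x_2)) <-> ((x_2 <-> x_2) <-> (x_2 -> x_1)))) = !1 = 0

0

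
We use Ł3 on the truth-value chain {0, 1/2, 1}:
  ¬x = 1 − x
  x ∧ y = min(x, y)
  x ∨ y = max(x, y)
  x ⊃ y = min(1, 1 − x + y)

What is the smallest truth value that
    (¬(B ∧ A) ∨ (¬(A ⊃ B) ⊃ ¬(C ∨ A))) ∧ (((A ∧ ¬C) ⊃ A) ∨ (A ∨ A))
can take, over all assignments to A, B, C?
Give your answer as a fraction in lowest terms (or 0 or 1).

Take A = 1, B = 1/2, C = 0:
B ∧ A = 1/2 ∧ 1 = 1/2
¬(B ∧ A) = ¬1/2 = 1/2
A ⊃ B = 1 ⊃ 1/2 = 1/2
¬(A ⊃ B) = ¬1/2 = 1/2
C ∨ A = 0 ∨ 1 = 1
¬(C ∨ A) = ¬1 = 0
¬(A ⊃ B) ⊃ ¬(C ∨ A) = 1/2 ⊃ 0 = 1/2
¬(B ∧ A) ∨ (¬(A ⊃ B) ⊃ ¬(C ∨ A)) = 1/2 ∨ 1/2 = 1/2
¬C = ¬0 = 1
A ∧ ¬C = 1 ∧ 1 = 1
(A ∧ ¬C) ⊃ A = 1 ⊃ 1 = 1
A ∨ A = 1 ∨ 1 = 1
((A ∧ ¬C) ⊃ A) ∨ (A ∨ A) = 1 ∨ 1 = 1
(¬(B ∧ A) ∨ (¬(A ⊃ B) ⊃ ¬(C ∨ A))) ∧ (((A ∧ ¬C) ⊃ A) ∨ (A ∨ A)) = 1/2 ∧ 1 = 1/2
No assignment yields a value below 1/2, so this is the minimum.

1/2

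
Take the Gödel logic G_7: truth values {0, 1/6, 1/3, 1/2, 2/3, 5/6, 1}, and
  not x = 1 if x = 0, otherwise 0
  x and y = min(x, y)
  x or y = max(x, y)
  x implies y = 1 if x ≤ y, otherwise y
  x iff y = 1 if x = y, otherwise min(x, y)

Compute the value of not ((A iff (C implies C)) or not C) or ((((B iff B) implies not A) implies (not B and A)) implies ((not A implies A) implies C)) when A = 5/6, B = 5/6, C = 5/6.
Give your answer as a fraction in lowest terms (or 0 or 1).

C implies C = 5/6 implies 5/6 = 1
A iff (C implies C) = 5/6 iff 1 = 5/6
not C = not 5/6 = 0
(A iff (C implies C)) or not C = 5/6 or 0 = 5/6
not ((A iff (C implies C)) or not C) = not 5/6 = 0
B iff B = 5/6 iff 5/6 = 1
not A = not 5/6 = 0
(B iff B) implies not A = 1 implies 0 = 0
not B = not 5/6 = 0
not B and A = 0 and 5/6 = 0
((B iff B) implies not A) implies (not B and A) = 0 implies 0 = 1
not A = not 5/6 = 0
not A implies A = 0 implies 5/6 = 1
(not A implies A) implies C = 1 implies 5/6 = 5/6
(((B iff B) implies not A) implies (not B and A)) implies ((not A implies A) implies C) = 1 implies 5/6 = 5/6
not ((A iff (C implies C)) or not C) or ((((B iff B) implies not A) implies (not B and A)) implies ((not A implies A) implies C)) = 0 or 5/6 = 5/6

5/6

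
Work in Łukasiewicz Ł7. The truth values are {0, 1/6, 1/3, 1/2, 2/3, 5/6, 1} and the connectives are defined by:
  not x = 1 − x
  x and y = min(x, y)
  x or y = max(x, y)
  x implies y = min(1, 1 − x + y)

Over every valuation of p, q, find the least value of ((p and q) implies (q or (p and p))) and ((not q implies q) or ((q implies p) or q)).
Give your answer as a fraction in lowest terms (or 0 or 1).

2/3

Take p = 0, q = 1/3:
p and q = 0 and 1/3 = 0
p and p = 0 and 0 = 0
q or (p and p) = 1/3 or 0 = 1/3
(p and q) implies (q or (p and p)) = 0 implies 1/3 = 1
not q = not 1/3 = 2/3
not q implies q = 2/3 implies 1/3 = 2/3
q implies p = 1/3 implies 0 = 2/3
(q implies p) or q = 2/3 or 1/3 = 2/3
(not q implies q) or ((q implies p) or q) = 2/3 or 2/3 = 2/3
((p and q) implies (q or (p and p))) and ((not q implies q) or ((q implies p) or q)) = 1 and 2/3 = 2/3
No assignment yields a value below 2/3, so this is the minimum.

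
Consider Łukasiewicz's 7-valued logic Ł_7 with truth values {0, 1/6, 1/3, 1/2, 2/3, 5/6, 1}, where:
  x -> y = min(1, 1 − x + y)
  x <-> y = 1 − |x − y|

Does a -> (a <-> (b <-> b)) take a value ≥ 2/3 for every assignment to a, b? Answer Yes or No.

At a = 2/3, b = 1, for instance:
b <-> b = 1 <-> 1 = 1
a <-> (b <-> b) = 2/3 <-> 1 = 2/3
a -> (a <-> (b <-> b)) = 2/3 -> 2/3 = 1
and checking the remaining 48 assignments likewise gives ≥ 2/3 in every case.

Yes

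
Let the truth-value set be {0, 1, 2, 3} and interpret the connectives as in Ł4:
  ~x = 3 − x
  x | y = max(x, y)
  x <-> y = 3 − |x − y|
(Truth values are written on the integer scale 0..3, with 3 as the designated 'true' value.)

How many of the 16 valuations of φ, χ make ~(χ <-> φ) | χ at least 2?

φ = 0, χ = 0 ↦ 0  <
φ = 0, χ = 1 ↦ 1  <
φ = 0, χ = 2 ↦ 2  ≥
φ = 0, χ = 3 ↦ 3  ≥
φ = 1, χ = 0 ↦ 1  <
φ = 1, χ = 1 ↦ 1  <
φ = 1, χ = 2 ↦ 2  ≥
φ = 1, χ = 3 ↦ 3  ≥
φ = 2, χ = 0 ↦ 2  ≥
φ = 2, χ = 1 ↦ 1  <
φ = 2, χ = 2 ↦ 2  ≥
φ = 2, χ = 3 ↦ 3  ≥
φ = 3, χ = 0 ↦ 3  ≥
φ = 3, χ = 1 ↦ 2  ≥
φ = 3, χ = 2 ↦ 2  ≥
φ = 3, χ = 3 ↦ 3  ≥
So 11 of the 16 assignments meet the threshold.

11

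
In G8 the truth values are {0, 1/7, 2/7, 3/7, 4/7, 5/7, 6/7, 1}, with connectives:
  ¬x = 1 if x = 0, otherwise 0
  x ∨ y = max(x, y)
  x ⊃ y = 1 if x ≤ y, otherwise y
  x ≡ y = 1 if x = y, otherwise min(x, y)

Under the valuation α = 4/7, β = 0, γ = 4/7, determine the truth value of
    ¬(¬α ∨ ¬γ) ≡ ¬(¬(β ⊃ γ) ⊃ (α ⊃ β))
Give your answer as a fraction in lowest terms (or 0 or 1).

0

¬α = ¬4/7 = 0
¬γ = ¬4/7 = 0
¬α ∨ ¬γ = 0 ∨ 0 = 0
¬(¬α ∨ ¬γ) = ¬0 = 1
β ⊃ γ = 0 ⊃ 4/7 = 1
¬(β ⊃ γ) = ¬1 = 0
α ⊃ β = 4/7 ⊃ 0 = 0
¬(β ⊃ γ) ⊃ (α ⊃ β) = 0 ⊃ 0 = 1
¬(¬(β ⊃ γ) ⊃ (α ⊃ β)) = ¬1 = 0
¬(¬α ∨ ¬γ) ≡ ¬(¬(β ⊃ γ) ⊃ (α ⊃ β)) = 1 ≡ 0 = 0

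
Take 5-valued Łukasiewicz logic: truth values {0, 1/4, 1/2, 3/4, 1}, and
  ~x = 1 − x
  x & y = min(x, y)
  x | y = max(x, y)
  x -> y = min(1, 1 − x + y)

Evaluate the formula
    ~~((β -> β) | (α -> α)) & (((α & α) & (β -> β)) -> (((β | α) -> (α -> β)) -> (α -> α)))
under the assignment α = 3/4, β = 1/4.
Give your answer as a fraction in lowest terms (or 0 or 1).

1

β -> β = 1/4 -> 1/4 = 1
α -> α = 3/4 -> 3/4 = 1
(β -> β) | (α -> α) = 1 | 1 = 1
~((β -> β) | (α -> α)) = ~1 = 0
~~((β -> β) | (α -> α)) = ~0 = 1
α & α = 3/4 & 3/4 = 3/4
β -> β = 1/4 -> 1/4 = 1
(α & α) & (β -> β) = 3/4 & 1 = 3/4
β | α = 1/4 | 3/4 = 3/4
α -> β = 3/4 -> 1/4 = 1/2
(β | α) -> (α -> β) = 3/4 -> 1/2 = 3/4
α -> α = 3/4 -> 3/4 = 1
((β | α) -> (α -> β)) -> (α -> α) = 3/4 -> 1 = 1
((α & α) & (β -> β)) -> (((β | α) -> (α -> β)) -> (α -> α)) = 3/4 -> 1 = 1
~~((β -> β) | (α -> α)) & (((α & α) & (β -> β)) -> (((β | α) -> (α -> β)) -> (α -> α))) = 1 & 1 = 1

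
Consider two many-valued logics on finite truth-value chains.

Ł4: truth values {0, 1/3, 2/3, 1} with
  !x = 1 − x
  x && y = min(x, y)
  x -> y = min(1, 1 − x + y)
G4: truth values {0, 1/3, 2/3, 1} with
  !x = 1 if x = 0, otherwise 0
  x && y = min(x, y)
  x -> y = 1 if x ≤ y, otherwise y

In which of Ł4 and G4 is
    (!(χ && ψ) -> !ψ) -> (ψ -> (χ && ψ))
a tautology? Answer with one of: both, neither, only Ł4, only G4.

In Ł4: every assignment gives 1 — tautology.
In G4: at ψ = 2/3, χ = 1/3 the value is 1/3 — not a tautology.

only Ł4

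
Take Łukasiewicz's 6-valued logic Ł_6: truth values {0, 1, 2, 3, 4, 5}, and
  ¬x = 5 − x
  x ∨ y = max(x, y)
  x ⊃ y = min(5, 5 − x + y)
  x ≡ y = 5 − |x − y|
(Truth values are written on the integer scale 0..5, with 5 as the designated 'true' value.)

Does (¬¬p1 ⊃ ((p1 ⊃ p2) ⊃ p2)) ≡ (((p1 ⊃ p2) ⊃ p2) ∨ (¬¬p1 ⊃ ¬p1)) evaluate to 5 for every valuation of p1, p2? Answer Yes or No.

No

Counterexample: take p1 = 3, p2 = 0.
¬p1 = ¬3 = 2
¬¬p1 = ¬2 = 3
p1 ⊃ p2 = 3 ⊃ 0 = 2
(p1 ⊃ p2) ⊃ p2 = 2 ⊃ 0 = 3
¬¬p1 ⊃ ((p1 ⊃ p2) ⊃ p2) = 3 ⊃ 3 = 5
p1 ⊃ p2 = 3 ⊃ 0 = 2
(p1 ⊃ p2) ⊃ p2 = 2 ⊃ 0 = 3
¬p1 = ¬3 = 2
¬¬p1 = ¬2 = 3
¬p1 = ¬3 = 2
¬¬p1 ⊃ ¬p1 = 3 ⊃ 2 = 4
((p1 ⊃ p2) ⊃ p2) ∨ (¬¬p1 ⊃ ¬p1) = 3 ∨ 4 = 4
(¬¬p1 ⊃ ((p1 ⊃ p2) ⊃ p2)) ≡ (((p1 ⊃ p2) ⊃ p2) ∨ (¬¬p1 ⊃ ¬p1)) = 5 ≡ 4 = 4
This gives 4 ≠ 5.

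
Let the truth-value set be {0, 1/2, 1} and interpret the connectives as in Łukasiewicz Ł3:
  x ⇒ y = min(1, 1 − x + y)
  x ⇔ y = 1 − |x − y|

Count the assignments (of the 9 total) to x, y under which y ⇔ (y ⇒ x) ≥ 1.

x = 0, y = 0 ↦ 0  <
x = 0, y = 1/2 ↦ 1  ≥
x = 0, y = 1 ↦ 0  <
x = 1/2, y = 0 ↦ 0  <
x = 1/2, y = 1/2 ↦ 1/2  <
x = 1/2, y = 1 ↦ 1/2  <
x = 1, y = 0 ↦ 0  <
x = 1, y = 1/2 ↦ 1/2  <
x = 1, y = 1 ↦ 1  ≥
So 2 of the 9 assignments meet the threshold.

2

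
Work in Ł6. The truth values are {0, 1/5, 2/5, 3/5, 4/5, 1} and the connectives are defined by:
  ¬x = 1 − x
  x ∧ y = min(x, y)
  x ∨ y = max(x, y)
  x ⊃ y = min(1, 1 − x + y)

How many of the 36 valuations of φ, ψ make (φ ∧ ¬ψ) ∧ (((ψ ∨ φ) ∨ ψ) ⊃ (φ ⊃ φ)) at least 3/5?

9

value 1: 1 assignment (counts)
value 4/5: 3 assignments (counts)
value 3/5: 5 assignments (counts)
value 2/5: 7 assignments
value 1/5: 9 assignments
value 0: 11 assignments
So 9 of the 36 assignments meet the threshold.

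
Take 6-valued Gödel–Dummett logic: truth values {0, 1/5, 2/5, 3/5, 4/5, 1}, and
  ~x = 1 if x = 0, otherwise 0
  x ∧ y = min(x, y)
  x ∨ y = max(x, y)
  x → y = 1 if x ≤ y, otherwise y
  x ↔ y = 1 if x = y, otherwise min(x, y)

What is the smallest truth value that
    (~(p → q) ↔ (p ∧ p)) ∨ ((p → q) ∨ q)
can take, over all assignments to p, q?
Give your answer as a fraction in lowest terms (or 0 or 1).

Take p = 1/5, q = 0:
p → q = 1/5 → 0 = 0
~(p → q) = ~0 = 1
p ∧ p = 1/5 ∧ 1/5 = 1/5
~(p → q) ↔ (p ∧ p) = 1 ↔ 1/5 = 1/5
p → q = 1/5 → 0 = 0
(p → q) ∨ q = 0 ∨ 0 = 0
(~(p → q) ↔ (p ∧ p)) ∨ ((p → q) ∨ q) = 1/5 ∨ 0 = 1/5
No assignment yields a value below 1/5, so this is the minimum.

1/5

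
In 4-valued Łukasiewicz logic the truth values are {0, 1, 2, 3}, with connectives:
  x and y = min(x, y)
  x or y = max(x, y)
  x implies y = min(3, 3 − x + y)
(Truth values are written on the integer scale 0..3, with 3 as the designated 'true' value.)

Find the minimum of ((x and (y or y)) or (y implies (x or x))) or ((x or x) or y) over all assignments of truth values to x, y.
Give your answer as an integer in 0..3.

2

Take x = 0, y = 1:
y or y = 1 or 1 = 1
x and (y or y) = 0 and 1 = 0
x or x = 0 or 0 = 0
y implies (x or x) = 1 implies 0 = 2
(x and (y or y)) or (y implies (x or x)) = 0 or 2 = 2
x or x = 0 or 0 = 0
(x or x) or y = 0 or 1 = 1
((x and (y or y)) or (y implies (x or x))) or ((x or x) or y) = 2 or 1 = 2
No assignment yields a value below 2, so this is the minimum.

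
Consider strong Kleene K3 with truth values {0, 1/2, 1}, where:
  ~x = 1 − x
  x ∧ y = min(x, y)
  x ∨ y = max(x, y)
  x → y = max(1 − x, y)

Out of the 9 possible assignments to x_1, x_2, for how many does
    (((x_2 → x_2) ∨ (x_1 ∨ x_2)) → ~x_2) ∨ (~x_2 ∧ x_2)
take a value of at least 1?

x_1 = 0, x_2 = 0 ↦ 1  ≥
x_1 = 0, x_2 = 1/2 ↦ 1/2  <
x_1 = 0, x_2 = 1 ↦ 0  <
x_1 = 1/2, x_2 = 0 ↦ 1  ≥
x_1 = 1/2, x_2 = 1/2 ↦ 1/2  <
x_1 = 1/2, x_2 = 1 ↦ 0  <
x_1 = 1, x_2 = 0 ↦ 1  ≥
x_1 = 1, x_2 = 1/2 ↦ 1/2  <
x_1 = 1, x_2 = 1 ↦ 0  <
So 3 of the 9 assignments meet the threshold.

3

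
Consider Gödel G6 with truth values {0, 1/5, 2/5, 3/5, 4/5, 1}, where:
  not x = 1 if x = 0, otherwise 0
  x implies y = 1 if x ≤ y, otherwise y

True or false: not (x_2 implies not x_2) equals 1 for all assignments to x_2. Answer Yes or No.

No

Counterexample: take x_2 = 0.
not x_2 = not 0 = 1
x_2 implies not x_2 = 0 implies 1 = 1
not (x_2 implies not x_2) = not 1 = 0
This gives 0 ≠ 1.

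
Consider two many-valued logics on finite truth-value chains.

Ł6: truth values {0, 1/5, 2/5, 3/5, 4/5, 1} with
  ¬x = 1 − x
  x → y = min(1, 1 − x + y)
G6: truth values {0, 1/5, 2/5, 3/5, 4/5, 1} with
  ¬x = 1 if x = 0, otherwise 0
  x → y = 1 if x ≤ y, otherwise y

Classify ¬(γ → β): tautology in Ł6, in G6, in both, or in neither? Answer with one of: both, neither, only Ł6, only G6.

In Ł6: at β = 0, γ = 0 the value is 0 — not a tautology.
In G6: at β = 0, γ = 0 the value is 0 — not a tautology.

neither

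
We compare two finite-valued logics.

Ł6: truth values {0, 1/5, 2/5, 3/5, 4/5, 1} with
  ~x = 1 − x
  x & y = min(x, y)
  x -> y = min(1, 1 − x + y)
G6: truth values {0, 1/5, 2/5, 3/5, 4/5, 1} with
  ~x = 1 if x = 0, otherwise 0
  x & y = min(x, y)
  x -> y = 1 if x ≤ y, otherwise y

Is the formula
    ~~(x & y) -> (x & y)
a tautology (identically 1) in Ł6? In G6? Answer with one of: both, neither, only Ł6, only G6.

In Ł6: every assignment gives 1 — tautology.
In G6: at x = 1/5, y = 1/5 the value is 1/5 — not a tautology.

only Ł6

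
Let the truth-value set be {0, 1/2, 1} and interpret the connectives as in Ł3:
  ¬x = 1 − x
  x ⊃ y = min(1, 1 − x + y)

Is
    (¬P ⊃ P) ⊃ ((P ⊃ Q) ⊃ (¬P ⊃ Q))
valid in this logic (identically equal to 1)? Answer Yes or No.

Yes

P = 0, Q = 0 ↦ 1
P = 0, Q = 1/2 ↦ 1
P = 0, Q = 1 ↦ 1
P = 1/2, Q = 0 ↦ 1
P = 1/2, Q = 1/2 ↦ 1
P = 1/2, Q = 1 ↦ 1
P = 1, Q = 0 ↦ 1
P = 1, Q = 1/2 ↦ 1
P = 1, Q = 1 ↦ 1
Every assignment gives a value ≥ 1.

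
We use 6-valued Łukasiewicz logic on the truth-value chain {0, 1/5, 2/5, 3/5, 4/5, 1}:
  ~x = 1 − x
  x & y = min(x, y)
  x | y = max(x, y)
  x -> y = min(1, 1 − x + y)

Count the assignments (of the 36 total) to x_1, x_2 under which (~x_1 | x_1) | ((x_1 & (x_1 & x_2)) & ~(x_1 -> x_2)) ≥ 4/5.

value 1: 12 assignments (counts)
value 4/5: 12 assignments (counts)
value 3/5: 12 assignments
So 24 of the 36 assignments meet the threshold.

24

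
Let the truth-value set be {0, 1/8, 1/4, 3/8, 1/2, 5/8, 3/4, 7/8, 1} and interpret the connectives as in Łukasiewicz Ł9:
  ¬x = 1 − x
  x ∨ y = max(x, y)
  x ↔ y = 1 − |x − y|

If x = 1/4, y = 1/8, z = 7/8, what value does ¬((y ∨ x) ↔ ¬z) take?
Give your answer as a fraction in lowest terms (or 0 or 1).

1/8

y ∨ x = 1/8 ∨ 1/4 = 1/4
¬z = ¬7/8 = 1/8
(y ∨ x) ↔ ¬z = 1/4 ↔ 1/8 = 7/8
¬((y ∨ x) ↔ ¬z) = ¬7/8 = 1/8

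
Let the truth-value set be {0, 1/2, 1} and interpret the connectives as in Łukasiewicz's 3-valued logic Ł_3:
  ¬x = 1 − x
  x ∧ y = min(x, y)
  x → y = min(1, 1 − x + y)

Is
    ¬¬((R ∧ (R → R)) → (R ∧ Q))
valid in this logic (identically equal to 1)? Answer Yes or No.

No

Counterexample: take Q = 0, R = 1/2.
R → R = 1/2 → 1/2 = 1
R ∧ (R → R) = 1/2 ∧ 1 = 1/2
R ∧ Q = 1/2 ∧ 0 = 0
(R ∧ (R → R)) → (R ∧ Q) = 1/2 → 0 = 1/2
¬((R ∧ (R → R)) → (R ∧ Q)) = ¬1/2 = 1/2
¬¬((R ∧ (R → R)) → (R ∧ Q)) = ¬1/2 = 1/2
This gives 1/2 ≠ 1.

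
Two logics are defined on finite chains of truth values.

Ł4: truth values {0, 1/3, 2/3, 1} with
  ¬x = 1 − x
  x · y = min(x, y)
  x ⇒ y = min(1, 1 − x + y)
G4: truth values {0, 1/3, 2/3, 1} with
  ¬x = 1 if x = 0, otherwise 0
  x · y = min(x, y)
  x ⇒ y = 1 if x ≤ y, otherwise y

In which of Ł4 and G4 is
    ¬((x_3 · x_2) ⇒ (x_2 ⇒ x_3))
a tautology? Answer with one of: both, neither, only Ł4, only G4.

neither

In Ł4: at x_2 = 0, x_3 = 0 the value is 0 — not a tautology.
In G4: at x_2 = 0, x_3 = 0 the value is 0 — not a tautology.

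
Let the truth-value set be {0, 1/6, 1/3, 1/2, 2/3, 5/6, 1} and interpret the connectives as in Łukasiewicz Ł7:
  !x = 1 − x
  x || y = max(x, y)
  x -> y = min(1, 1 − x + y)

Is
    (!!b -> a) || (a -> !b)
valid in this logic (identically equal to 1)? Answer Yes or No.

No

Counterexample: take a = 1/6, b = 1.
!b = !1 = 0
!!b = !0 = 1
!!b -> a = 1 -> 1/6 = 1/6
!b = !1 = 0
a -> !b = 1/6 -> 0 = 5/6
(!!b -> a) || (a -> !b) = 1/6 || 5/6 = 5/6
This gives 5/6 ≠ 1.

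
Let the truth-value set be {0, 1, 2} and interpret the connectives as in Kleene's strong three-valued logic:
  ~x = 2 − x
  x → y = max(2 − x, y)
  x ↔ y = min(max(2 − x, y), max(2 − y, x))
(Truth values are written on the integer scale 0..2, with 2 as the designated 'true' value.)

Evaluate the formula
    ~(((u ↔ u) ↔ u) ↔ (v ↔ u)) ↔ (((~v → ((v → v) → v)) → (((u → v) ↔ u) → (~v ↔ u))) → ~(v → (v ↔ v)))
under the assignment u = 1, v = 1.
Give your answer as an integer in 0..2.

1

u ↔ u = 1 ↔ 1 = 1
(u ↔ u) ↔ u = 1 ↔ 1 = 1
v ↔ u = 1 ↔ 1 = 1
((u ↔ u) ↔ u) ↔ (v ↔ u) = 1 ↔ 1 = 1
~(((u ↔ u) ↔ u) ↔ (v ↔ u)) = ~1 = 1
~v = ~1 = 1
v → v = 1 → 1 = 1
(v → v) → v = 1 → 1 = 1
~v → ((v → v) → v) = 1 → 1 = 1
u → v = 1 → 1 = 1
(u → v) ↔ u = 1 ↔ 1 = 1
~v = ~1 = 1
~v ↔ u = 1 ↔ 1 = 1
((u → v) ↔ u) → (~v ↔ u) = 1 → 1 = 1
(~v → ((v → v) → v)) → (((u → v) ↔ u) → (~v ↔ u)) = 1 → 1 = 1
v ↔ v = 1 ↔ 1 = 1
v → (v ↔ v) = 1 → 1 = 1
~(v → (v ↔ v)) = ~1 = 1
((~v → ((v → v) → v)) → (((u → v) ↔ u) → (~v ↔ u))) → ~(v → (v ↔ v)) = 1 → 1 = 1
~(((u ↔ u) ↔ u) ↔ (v ↔ u)) ↔ (((~v → ((v → v) → v)) → (((u → v) ↔ u) → (~v ↔ u))) → ~(v → (v ↔ v))) = 1 ↔ 1 = 1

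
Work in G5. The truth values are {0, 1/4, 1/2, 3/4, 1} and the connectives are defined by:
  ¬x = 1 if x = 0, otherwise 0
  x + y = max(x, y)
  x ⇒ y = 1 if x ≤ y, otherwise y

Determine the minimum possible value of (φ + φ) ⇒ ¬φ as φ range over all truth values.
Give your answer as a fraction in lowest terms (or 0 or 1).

Take φ = 1/4:
φ + φ = 1/4 + 1/4 = 1/4
¬φ = ¬1/4 = 0
(φ + φ) ⇒ ¬φ = 1/4 ⇒ 0 = 0
No assignment yields a value below 0, so this is the minimum.

0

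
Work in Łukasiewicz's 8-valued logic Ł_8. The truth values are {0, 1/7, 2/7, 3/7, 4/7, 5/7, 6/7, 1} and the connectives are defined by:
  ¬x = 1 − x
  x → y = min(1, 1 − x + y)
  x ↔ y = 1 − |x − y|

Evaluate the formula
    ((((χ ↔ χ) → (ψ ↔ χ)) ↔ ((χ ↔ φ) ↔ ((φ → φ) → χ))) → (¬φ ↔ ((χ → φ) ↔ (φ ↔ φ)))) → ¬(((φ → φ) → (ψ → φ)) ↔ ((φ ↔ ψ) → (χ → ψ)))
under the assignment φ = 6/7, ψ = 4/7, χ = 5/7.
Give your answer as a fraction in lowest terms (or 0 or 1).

6/7

χ ↔ χ = 5/7 ↔ 5/7 = 1
ψ ↔ χ = 4/7 ↔ 5/7 = 6/7
(χ ↔ χ) → (ψ ↔ χ) = 1 → 6/7 = 6/7
χ ↔ φ = 5/7 ↔ 6/7 = 6/7
φ → φ = 6/7 → 6/7 = 1
(φ → φ) → χ = 1 → 5/7 = 5/7
(χ ↔ φ) ↔ ((φ → φ) → χ) = 6/7 ↔ 5/7 = 6/7
((χ ↔ χ) → (ψ ↔ χ)) ↔ ((χ ↔ φ) ↔ ((φ → φ) → χ)) = 6/7 ↔ 6/7 = 1
¬φ = ¬6/7 = 1/7
χ → φ = 5/7 → 6/7 = 1
φ ↔ φ = 6/7 ↔ 6/7 = 1
(χ → φ) ↔ (φ ↔ φ) = 1 ↔ 1 = 1
¬φ ↔ ((χ → φ) ↔ (φ ↔ φ)) = 1/7 ↔ 1 = 1/7
(((χ ↔ χ) → (ψ ↔ χ)) ↔ ((χ ↔ φ) ↔ ((φ → φ) → χ))) → (¬φ ↔ ((χ → φ) ↔ (φ ↔ φ))) = 1 → 1/7 = 1/7
φ → φ = 6/7 → 6/7 = 1
ψ → φ = 4/7 → 6/7 = 1
(φ → φ) → (ψ → φ) = 1 → 1 = 1
φ ↔ ψ = 6/7 ↔ 4/7 = 5/7
χ → ψ = 5/7 → 4/7 = 6/7
(φ ↔ ψ) → (χ → ψ) = 5/7 → 6/7 = 1
((φ → φ) → (ψ → φ)) ↔ ((φ ↔ ψ) → (χ → ψ)) = 1 ↔ 1 = 1
¬(((φ → φ) → (ψ → φ)) ↔ ((φ ↔ ψ) → (χ → ψ))) = ¬1 = 0
((((χ ↔ χ) → (ψ ↔ χ)) ↔ ((χ ↔ φ) ↔ ((φ → φ) → χ))) → (¬φ ↔ ((χ → φ) ↔ (φ ↔ φ)))) → ¬(((φ → φ) → (ψ → φ)) ↔ ((φ ↔ ψ) → (χ → ψ))) = 1/7 → 0 = 6/7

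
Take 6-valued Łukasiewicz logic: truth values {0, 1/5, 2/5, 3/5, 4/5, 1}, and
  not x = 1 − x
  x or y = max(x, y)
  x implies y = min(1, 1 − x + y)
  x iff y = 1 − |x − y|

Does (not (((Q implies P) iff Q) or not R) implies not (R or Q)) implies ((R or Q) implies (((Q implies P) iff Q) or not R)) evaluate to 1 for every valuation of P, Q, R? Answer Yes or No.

At P = 4/5, Q = 1, R = 1/5, for instance:
Q implies P = 1 implies 4/5 = 4/5
(Q implies P) iff Q = 4/5 iff 1 = 4/5
not R = not 1/5 = 4/5
((Q implies P) iff Q) or not R = 4/5 or 4/5 = 4/5
not (((Q implies P) iff Q) or not R) = not 4/5 = 1/5
R or Q = 1/5 or 1 = 1
not (R or Q) = not 1 = 0
not (((Q implies P) iff Q) or not R) implies not (R or Q) = 1/5 implies 0 = 4/5
(R or Q) implies (((Q implies P) iff Q) or not R) = 1 implies 4/5 = 4/5
(not (((Q implies P) iff Q) or not R) implies not (R or Q)) implies ((R or Q) implies (((Q implies P) iff Q) or not R)) = 4/5 implies 4/5 = 1
and checking the remaining 215 assignments likewise gives ≥ 1 in every case.

Yes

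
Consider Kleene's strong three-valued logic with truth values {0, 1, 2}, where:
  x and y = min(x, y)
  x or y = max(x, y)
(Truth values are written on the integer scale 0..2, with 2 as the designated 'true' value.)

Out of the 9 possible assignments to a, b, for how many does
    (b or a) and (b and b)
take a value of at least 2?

a = 0, b = 0 ↦ 0  <
a = 0, b = 1 ↦ 1  <
a = 0, b = 2 ↦ 2  ≥
a = 1, b = 0 ↦ 0  <
a = 1, b = 1 ↦ 1  <
a = 1, b = 2 ↦ 2  ≥
a = 2, b = 0 ↦ 0  <
a = 2, b = 1 ↦ 1  <
a = 2, b = 2 ↦ 2  ≥
So 3 of the 9 assignments meet the threshold.

3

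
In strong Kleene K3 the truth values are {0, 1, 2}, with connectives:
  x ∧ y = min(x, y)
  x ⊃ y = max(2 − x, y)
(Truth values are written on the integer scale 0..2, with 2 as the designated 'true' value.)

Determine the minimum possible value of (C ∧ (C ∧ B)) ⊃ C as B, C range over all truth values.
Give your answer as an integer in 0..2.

Take B = 1, C = 1:
C ∧ B = 1 ∧ 1 = 1
C ∧ (C ∧ B) = 1 ∧ 1 = 1
(C ∧ (C ∧ B)) ⊃ C = 1 ⊃ 1 = 1
No assignment yields a value below 1, so this is the minimum.

1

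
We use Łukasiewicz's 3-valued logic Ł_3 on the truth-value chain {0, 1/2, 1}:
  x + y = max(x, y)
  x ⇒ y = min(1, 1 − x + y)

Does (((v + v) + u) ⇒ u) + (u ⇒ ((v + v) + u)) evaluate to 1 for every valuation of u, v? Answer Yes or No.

Yes

u = 0, v = 0 ↦ 1
u = 0, v = 1/2 ↦ 1
u = 0, v = 1 ↦ 1
u = 1/2, v = 0 ↦ 1
u = 1/2, v = 1/2 ↦ 1
u = 1/2, v = 1 ↦ 1
u = 1, v = 0 ↦ 1
u = 1, v = 1/2 ↦ 1
u = 1, v = 1 ↦ 1
Every assignment gives a value ≥ 1.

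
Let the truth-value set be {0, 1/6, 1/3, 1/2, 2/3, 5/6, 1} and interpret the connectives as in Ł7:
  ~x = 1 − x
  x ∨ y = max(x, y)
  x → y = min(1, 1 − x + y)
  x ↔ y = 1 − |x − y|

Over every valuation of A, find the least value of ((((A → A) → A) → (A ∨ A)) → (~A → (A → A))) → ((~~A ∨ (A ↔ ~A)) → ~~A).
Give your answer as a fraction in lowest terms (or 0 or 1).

1/2

Take A = 1/2:
A → A = 1/2 → 1/2 = 1
(A → A) → A = 1 → 1/2 = 1/2
A ∨ A = 1/2 ∨ 1/2 = 1/2
((A → A) → A) → (A ∨ A) = 1/2 → 1/2 = 1
~A = ~1/2 = 1/2
A → A = 1/2 → 1/2 = 1
~A → (A → A) = 1/2 → 1 = 1
(((A → A) → A) → (A ∨ A)) → (~A → (A → A)) = 1 → 1 = 1
~A = ~1/2 = 1/2
~~A = ~1/2 = 1/2
~A = ~1/2 = 1/2
A ↔ ~A = 1/2 ↔ 1/2 = 1
~~A ∨ (A ↔ ~A) = 1/2 ∨ 1 = 1
~A = ~1/2 = 1/2
~~A = ~1/2 = 1/2
(~~A ∨ (A ↔ ~A)) → ~~A = 1 → 1/2 = 1/2
((((A → A) → A) → (A ∨ A)) → (~A → (A → A))) → ((~~A ∨ (A ↔ ~A)) → ~~A) = 1 → 1/2 = 1/2
No assignment yields a value below 1/2, so this is the minimum.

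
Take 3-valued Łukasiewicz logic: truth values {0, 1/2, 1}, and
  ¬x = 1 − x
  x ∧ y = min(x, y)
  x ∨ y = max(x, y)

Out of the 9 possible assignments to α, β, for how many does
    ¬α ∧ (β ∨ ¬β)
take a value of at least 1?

α = 0, β = 0 ↦ 1  ≥
α = 0, β = 1/2 ↦ 1/2  <
α = 0, β = 1 ↦ 1  ≥
α = 1/2, β = 0 ↦ 1/2  <
α = 1/2, β = 1/2 ↦ 1/2  <
α = 1/2, β = 1 ↦ 1/2  <
α = 1, β = 0 ↦ 0  <
α = 1, β = 1/2 ↦ 0  <
α = 1, β = 1 ↦ 0  <
So 2 of the 9 assignments meet the threshold.

2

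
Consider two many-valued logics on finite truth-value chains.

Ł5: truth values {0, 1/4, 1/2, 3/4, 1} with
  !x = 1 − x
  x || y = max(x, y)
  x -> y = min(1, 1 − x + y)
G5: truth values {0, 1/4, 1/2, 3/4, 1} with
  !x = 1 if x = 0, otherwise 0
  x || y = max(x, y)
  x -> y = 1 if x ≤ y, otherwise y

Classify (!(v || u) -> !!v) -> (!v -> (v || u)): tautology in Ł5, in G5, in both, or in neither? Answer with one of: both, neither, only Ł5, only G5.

In Ł5: every assignment gives 1 — tautology.
In G5: at u = 1/4, v = 0 the value is 1/4 — not a tautology.

only Ł5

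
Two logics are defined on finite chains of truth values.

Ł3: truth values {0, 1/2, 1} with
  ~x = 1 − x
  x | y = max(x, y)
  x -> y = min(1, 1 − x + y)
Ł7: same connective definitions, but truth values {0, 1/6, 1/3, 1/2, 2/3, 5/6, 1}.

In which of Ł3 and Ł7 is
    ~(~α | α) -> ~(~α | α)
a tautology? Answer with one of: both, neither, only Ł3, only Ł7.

both

In Ł3: every assignment gives 1 — tautology.
In Ł7: every assignment gives 1 — tautology.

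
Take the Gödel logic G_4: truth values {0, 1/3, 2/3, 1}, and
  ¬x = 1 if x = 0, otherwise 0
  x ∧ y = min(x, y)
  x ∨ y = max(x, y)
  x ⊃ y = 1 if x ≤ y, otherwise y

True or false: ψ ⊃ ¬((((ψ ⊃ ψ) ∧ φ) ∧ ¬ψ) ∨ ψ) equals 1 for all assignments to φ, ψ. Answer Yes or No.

Counterexample: take φ = 0, ψ = 1/3.
ψ ⊃ ψ = 1/3 ⊃ 1/3 = 1
(ψ ⊃ ψ) ∧ φ = 1 ∧ 0 = 0
¬ψ = ¬1/3 = 0
((ψ ⊃ ψ) ∧ φ) ∧ ¬ψ = 0 ∧ 0 = 0
(((ψ ⊃ ψ) ∧ φ) ∧ ¬ψ) ∨ ψ = 0 ∨ 1/3 = 1/3
¬((((ψ ⊃ ψ) ∧ φ) ∧ ¬ψ) ∨ ψ) = ¬1/3 = 0
ψ ⊃ ¬((((ψ ⊃ ψ) ∧ φ) ∧ ¬ψ) ∨ ψ) = 1/3 ⊃ 0 = 0
This gives 0 ≠ 1.

No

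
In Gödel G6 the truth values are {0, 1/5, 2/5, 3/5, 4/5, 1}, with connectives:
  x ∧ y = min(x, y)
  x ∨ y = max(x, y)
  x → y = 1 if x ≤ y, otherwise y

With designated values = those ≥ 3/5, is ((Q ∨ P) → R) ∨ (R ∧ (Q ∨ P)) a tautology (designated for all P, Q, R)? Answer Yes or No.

Counterexample: take P = 0, Q = 1/5, R = 0.
Q ∨ P = 1/5 ∨ 0 = 1/5
(Q ∨ P) → R = 1/5 → 0 = 0
Q ∨ P = 1/5 ∨ 0 = 1/5
R ∧ (Q ∨ P) = 0 ∧ 1/5 = 0
((Q ∨ P) → R) ∨ (R ∧ (Q ∨ P)) = 0 ∨ 0 = 0
This gives 0, which is below 3/5.

No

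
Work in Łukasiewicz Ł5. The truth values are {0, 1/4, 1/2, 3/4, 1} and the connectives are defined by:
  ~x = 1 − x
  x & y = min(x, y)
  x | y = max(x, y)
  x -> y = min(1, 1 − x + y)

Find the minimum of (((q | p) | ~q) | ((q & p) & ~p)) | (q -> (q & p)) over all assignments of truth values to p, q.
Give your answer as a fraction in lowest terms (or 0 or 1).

1/2

Take p = 0, q = 1/2:
q | p = 1/2 | 0 = 1/2
~q = ~1/2 = 1/2
(q | p) | ~q = 1/2 | 1/2 = 1/2
q & p = 1/2 & 0 = 0
~p = ~0 = 1
(q & p) & ~p = 0 & 1 = 0
((q | p) | ~q) | ((q & p) & ~p) = 1/2 | 0 = 1/2
q & p = 1/2 & 0 = 0
q -> (q & p) = 1/2 -> 0 = 1/2
(((q | p) | ~q) | ((q & p) & ~p)) | (q -> (q & p)) = 1/2 | 1/2 = 1/2
No assignment yields a value below 1/2, so this is the minimum.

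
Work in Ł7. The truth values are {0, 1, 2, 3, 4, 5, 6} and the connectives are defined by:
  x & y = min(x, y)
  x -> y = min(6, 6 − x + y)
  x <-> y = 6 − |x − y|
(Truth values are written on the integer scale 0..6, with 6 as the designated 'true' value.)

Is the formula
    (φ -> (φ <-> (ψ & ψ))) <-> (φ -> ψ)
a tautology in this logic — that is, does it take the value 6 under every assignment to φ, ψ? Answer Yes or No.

No

Counterexample: take φ = 1, ψ = 0.
ψ & ψ = 0 & 0 = 0
φ <-> (ψ & ψ) = 1 <-> 0 = 5
φ -> (φ <-> (ψ & ψ)) = 1 -> 5 = 6
φ -> ψ = 1 -> 0 = 5
(φ -> (φ <-> (ψ & ψ))) <-> (φ -> ψ) = 6 <-> 5 = 5
This gives 5 ≠ 6.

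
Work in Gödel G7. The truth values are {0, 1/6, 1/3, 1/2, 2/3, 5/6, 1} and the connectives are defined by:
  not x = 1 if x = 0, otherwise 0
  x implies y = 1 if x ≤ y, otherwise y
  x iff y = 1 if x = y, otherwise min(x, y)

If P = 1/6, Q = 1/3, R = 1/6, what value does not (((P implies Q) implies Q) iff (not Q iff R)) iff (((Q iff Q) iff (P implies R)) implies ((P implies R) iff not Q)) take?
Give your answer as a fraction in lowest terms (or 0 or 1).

P implies Q = 1/6 implies 1/3 = 1
(P implies Q) implies Q = 1 implies 1/3 = 1/3
not Q = not 1/3 = 0
not Q iff R = 0 iff 1/6 = 0
((P implies Q) implies Q) iff (not Q iff R) = 1/3 iff 0 = 0
not (((P implies Q) implies Q) iff (not Q iff R)) = not 0 = 1
Q iff Q = 1/3 iff 1/3 = 1
P implies R = 1/6 implies 1/6 = 1
(Q iff Q) iff (P implies R) = 1 iff 1 = 1
P implies R = 1/6 implies 1/6 = 1
not Q = not 1/3 = 0
(P implies R) iff not Q = 1 iff 0 = 0
((Q iff Q) iff (P implies R)) implies ((P implies R) iff not Q) = 1 implies 0 = 0
not (((P implies Q) implies Q) iff (not Q iff R)) iff (((Q iff Q) iff (P implies R)) implies ((P implies R) iff not Q)) = 1 iff 0 = 0

0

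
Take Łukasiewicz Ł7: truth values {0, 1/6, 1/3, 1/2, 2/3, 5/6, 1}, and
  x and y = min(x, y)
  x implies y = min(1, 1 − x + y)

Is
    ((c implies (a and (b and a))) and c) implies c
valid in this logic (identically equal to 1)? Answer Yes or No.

Yes

At a = 2/3, b = 1, c = 1, for instance:
b and a = 1 and 2/3 = 2/3
a and (b and a) = 2/3 and 2/3 = 2/3
c implies (a and (b and a)) = 1 implies 2/3 = 2/3
(c implies (a and (b and a))) and c = 2/3 and 1 = 2/3
((c implies (a and (b and a))) and c) implies c = 2/3 implies 1 = 1
and checking the remaining 342 assignments likewise gives ≥ 1 in every case.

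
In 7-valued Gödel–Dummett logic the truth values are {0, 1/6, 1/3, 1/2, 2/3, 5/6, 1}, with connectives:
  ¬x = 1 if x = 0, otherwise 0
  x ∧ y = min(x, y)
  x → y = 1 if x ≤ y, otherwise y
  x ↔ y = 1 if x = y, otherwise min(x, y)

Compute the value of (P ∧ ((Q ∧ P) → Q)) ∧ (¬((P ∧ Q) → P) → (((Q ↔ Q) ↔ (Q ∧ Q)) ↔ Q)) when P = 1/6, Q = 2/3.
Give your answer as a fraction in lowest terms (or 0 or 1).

1/6

Q ∧ P = 2/3 ∧ 1/6 = 1/6
(Q ∧ P) → Q = 1/6 → 2/3 = 1
P ∧ ((Q ∧ P) → Q) = 1/6 ∧ 1 = 1/6
P ∧ Q = 1/6 ∧ 2/3 = 1/6
(P ∧ Q) → P = 1/6 → 1/6 = 1
¬((P ∧ Q) → P) = ¬1 = 0
Q ↔ Q = 2/3 ↔ 2/3 = 1
Q ∧ Q = 2/3 ∧ 2/3 = 2/3
(Q ↔ Q) ↔ (Q ∧ Q) = 1 ↔ 2/3 = 2/3
((Q ↔ Q) ↔ (Q ∧ Q)) ↔ Q = 2/3 ↔ 2/3 = 1
¬((P ∧ Q) → P) → (((Q ↔ Q) ↔ (Q ∧ Q)) ↔ Q) = 0 → 1 = 1
(P ∧ ((Q ∧ P) → Q)) ∧ (¬((P ∧ Q) → P) → (((Q ↔ Q) ↔ (Q ∧ Q)) ↔ Q)) = 1/6 ∧ 1 = 1/6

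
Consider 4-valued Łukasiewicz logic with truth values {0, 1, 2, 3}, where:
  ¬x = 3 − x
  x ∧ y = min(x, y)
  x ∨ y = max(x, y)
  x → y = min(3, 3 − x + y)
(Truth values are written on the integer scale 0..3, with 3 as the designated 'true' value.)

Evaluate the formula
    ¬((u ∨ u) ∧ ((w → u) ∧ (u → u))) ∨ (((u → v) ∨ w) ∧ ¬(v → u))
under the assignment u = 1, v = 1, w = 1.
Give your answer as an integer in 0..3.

u ∨ u = 1 ∨ 1 = 1
w → u = 1 → 1 = 3
u → u = 1 → 1 = 3
(w → u) ∧ (u → u) = 3 ∧ 3 = 3
(u ∨ u) ∧ ((w → u) ∧ (u → u)) = 1 ∧ 3 = 1
¬((u ∨ u) ∧ ((w → u) ∧ (u → u))) = ¬1 = 2
u → v = 1 → 1 = 3
(u → v) ∨ w = 3 ∨ 1 = 3
v → u = 1 → 1 = 3
¬(v → u) = ¬3 = 0
((u → v) ∨ w) ∧ ¬(v → u) = 3 ∧ 0 = 0
¬((u ∨ u) ∧ ((w → u) ∧ (u → u))) ∨ (((u → v) ∨ w) ∧ ¬(v → u)) = 2 ∨ 0 = 2

2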